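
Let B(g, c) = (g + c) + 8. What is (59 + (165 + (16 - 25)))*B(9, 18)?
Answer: 7525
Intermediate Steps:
B(g, c) = 8 + c + g (B(g, c) = (c + g) + 8 = 8 + c + g)
(59 + (165 + (16 - 25)))*B(9, 18) = (59 + (165 + (16 - 25)))*(8 + 18 + 9) = (59 + (165 - 9))*35 = (59 + 156)*35 = 215*35 = 7525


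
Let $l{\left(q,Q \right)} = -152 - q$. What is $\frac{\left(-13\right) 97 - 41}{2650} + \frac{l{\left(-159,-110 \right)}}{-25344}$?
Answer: $- \frac{16508219}{33580800} \approx -0.4916$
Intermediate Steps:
$\frac{\left(-13\right) 97 - 41}{2650} + \frac{l{\left(-159,-110 \right)}}{-25344} = \frac{\left(-13\right) 97 - 41}{2650} + \frac{-152 - -159}{-25344} = \left(-1261 - 41\right) \frac{1}{2650} + \left(-152 + 159\right) \left(- \frac{1}{25344}\right) = \left(-1302\right) \frac{1}{2650} + 7 \left(- \frac{1}{25344}\right) = - \frac{651}{1325} - \frac{7}{25344} = - \frac{16508219}{33580800}$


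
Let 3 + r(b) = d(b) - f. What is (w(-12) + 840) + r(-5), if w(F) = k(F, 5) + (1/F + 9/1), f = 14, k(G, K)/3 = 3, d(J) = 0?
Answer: 10091/12 ≈ 840.92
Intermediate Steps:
k(G, K) = 9 (k(G, K) = 3*3 = 9)
w(F) = 18 + 1/F (w(F) = 9 + (1/F + 9/1) = 9 + (1/F + 9*1) = 9 + (1/F + 9) = 9 + (9 + 1/F) = 18 + 1/F)
r(b) = -17 (r(b) = -3 + (0 - 1*14) = -3 + (0 - 14) = -3 - 14 = -17)
(w(-12) + 840) + r(-5) = ((18 + 1/(-12)) + 840) - 17 = ((18 - 1/12) + 840) - 17 = (215/12 + 840) - 17 = 10295/12 - 17 = 10091/12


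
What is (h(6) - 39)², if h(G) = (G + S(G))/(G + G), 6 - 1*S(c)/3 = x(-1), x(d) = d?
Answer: 21609/16 ≈ 1350.6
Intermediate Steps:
S(c) = 21 (S(c) = 18 - 3*(-1) = 18 + 3 = 21)
h(G) = (21 + G)/(2*G) (h(G) = (G + 21)/(G + G) = (21 + G)/((2*G)) = (21 + G)*(1/(2*G)) = (21 + G)/(2*G))
(h(6) - 39)² = ((½)*(21 + 6)/6 - 39)² = ((½)*(⅙)*27 - 39)² = (9/4 - 39)² = (-147/4)² = 21609/16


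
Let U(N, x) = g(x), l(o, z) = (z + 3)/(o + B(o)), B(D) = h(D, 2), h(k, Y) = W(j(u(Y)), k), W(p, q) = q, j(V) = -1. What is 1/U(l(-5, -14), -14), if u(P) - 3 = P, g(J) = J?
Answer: -1/14 ≈ -0.071429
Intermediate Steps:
u(P) = 3 + P
h(k, Y) = k
B(D) = D
l(o, z) = (3 + z)/(2*o) (l(o, z) = (z + 3)/(o + o) = (3 + z)/((2*o)) = (3 + z)*(1/(2*o)) = (3 + z)/(2*o))
U(N, x) = x
1/U(l(-5, -14), -14) = 1/(-14) = -1/14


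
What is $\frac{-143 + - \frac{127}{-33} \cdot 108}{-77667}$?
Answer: $- \frac{2999}{854337} \approx -0.0035103$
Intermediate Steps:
$\frac{-143 + - \frac{127}{-33} \cdot 108}{-77667} = \left(-143 + \left(-127\right) \left(- \frac{1}{33}\right) 108\right) \left(- \frac{1}{77667}\right) = \left(-143 + \frac{127}{33} \cdot 108\right) \left(- \frac{1}{77667}\right) = \left(-143 + \frac{4572}{11}\right) \left(- \frac{1}{77667}\right) = \frac{2999}{11} \left(- \frac{1}{77667}\right) = - \frac{2999}{854337}$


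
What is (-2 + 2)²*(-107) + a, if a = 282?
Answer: 282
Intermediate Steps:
(-2 + 2)²*(-107) + a = (-2 + 2)²*(-107) + 282 = 0²*(-107) + 282 = 0*(-107) + 282 = 0 + 282 = 282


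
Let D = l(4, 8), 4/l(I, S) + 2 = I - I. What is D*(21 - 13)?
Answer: -16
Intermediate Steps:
l(I, S) = -2 (l(I, S) = 4/(-2 + (I - I)) = 4/(-2 + 0) = 4/(-2) = 4*(-1/2) = -2)
D = -2
D*(21 - 13) = -2*(21 - 13) = -2*8 = -16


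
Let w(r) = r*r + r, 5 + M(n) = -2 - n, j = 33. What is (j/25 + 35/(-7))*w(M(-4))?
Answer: -552/25 ≈ -22.080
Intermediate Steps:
M(n) = -7 - n (M(n) = -5 + (-2 - n) = -7 - n)
w(r) = r + r**2 (w(r) = r**2 + r = r + r**2)
(j/25 + 35/(-7))*w(M(-4)) = (33/25 + 35/(-7))*((-7 - 1*(-4))*(1 + (-7 - 1*(-4)))) = (33*(1/25) + 35*(-1/7))*((-7 + 4)*(1 + (-7 + 4))) = (33/25 - 5)*(-3*(1 - 3)) = -(-276)*(-2)/25 = -92/25*6 = -552/25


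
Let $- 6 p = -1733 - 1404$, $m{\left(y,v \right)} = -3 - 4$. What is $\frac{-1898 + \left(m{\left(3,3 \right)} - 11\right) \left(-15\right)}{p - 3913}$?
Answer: $\frac{9768}{20341} \approx 0.48021$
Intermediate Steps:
$m{\left(y,v \right)} = -7$ ($m{\left(y,v \right)} = -3 - 4 = -7$)
$p = \frac{3137}{6}$ ($p = - \frac{-1733 - 1404}{6} = \left(- \frac{1}{6}\right) \left(-3137\right) = \frac{3137}{6} \approx 522.83$)
$\frac{-1898 + \left(m{\left(3,3 \right)} - 11\right) \left(-15\right)}{p - 3913} = \frac{-1898 + \left(-7 - 11\right) \left(-15\right)}{\frac{3137}{6} - 3913} = \frac{-1898 - -270}{- \frac{20341}{6}} = \left(-1898 + 270\right) \left(- \frac{6}{20341}\right) = \left(-1628\right) \left(- \frac{6}{20341}\right) = \frac{9768}{20341}$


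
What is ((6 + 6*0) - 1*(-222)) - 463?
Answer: -235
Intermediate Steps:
((6 + 6*0) - 1*(-222)) - 463 = ((6 + 0) + 222) - 463 = (6 + 222) - 463 = 228 - 463 = -235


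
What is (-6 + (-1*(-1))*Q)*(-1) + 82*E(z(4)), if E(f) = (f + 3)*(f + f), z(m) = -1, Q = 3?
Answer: -325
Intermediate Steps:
E(f) = 2*f*(3 + f) (E(f) = (3 + f)*(2*f) = 2*f*(3 + f))
(-6 + (-1*(-1))*Q)*(-1) + 82*E(z(4)) = (-6 - 1*(-1)*3)*(-1) + 82*(2*(-1)*(3 - 1)) = (-6 + 1*3)*(-1) + 82*(2*(-1)*2) = (-6 + 3)*(-1) + 82*(-4) = -3*(-1) - 328 = 3 - 328 = -325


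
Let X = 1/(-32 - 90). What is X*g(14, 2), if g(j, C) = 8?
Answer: -4/61 ≈ -0.065574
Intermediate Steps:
X = -1/122 (X = 1/(-122) = -1/122 ≈ -0.0081967)
X*g(14, 2) = -1/122*8 = -4/61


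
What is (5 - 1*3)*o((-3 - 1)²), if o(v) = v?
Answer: 32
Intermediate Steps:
(5 - 1*3)*o((-3 - 1)²) = (5 - 1*3)*(-3 - 1)² = (5 - 3)*(-4)² = 2*16 = 32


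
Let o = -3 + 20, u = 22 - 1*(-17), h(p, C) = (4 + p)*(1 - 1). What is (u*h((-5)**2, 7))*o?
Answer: 0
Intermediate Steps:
h(p, C) = 0 (h(p, C) = (4 + p)*0 = 0)
u = 39 (u = 22 + 17 = 39)
o = 17
(u*h((-5)**2, 7))*o = (39*0)*17 = 0*17 = 0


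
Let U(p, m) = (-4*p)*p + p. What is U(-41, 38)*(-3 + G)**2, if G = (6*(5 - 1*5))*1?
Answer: -60885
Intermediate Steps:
U(p, m) = p - 4*p**2 (U(p, m) = -4*p**2 + p = p - 4*p**2)
G = 0 (G = (6*(5 - 5))*1 = (6*0)*1 = 0*1 = 0)
U(-41, 38)*(-3 + G)**2 = (-41*(1 - 4*(-41)))*(-3 + 0)**2 = -41*(1 + 164)*(-3)**2 = -41*165*9 = -6765*9 = -60885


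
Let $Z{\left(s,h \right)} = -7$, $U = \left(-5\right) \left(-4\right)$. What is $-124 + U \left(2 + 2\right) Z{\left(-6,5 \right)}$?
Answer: $-684$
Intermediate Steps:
$U = 20$
$-124 + U \left(2 + 2\right) Z{\left(-6,5 \right)} = -124 + 20 \left(2 + 2\right) \left(-7\right) = -124 + 20 \cdot 4 \left(-7\right) = -124 + 80 \left(-7\right) = -124 - 560 = -684$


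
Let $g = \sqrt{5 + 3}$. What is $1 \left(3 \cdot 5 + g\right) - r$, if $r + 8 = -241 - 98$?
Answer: $362 + 2 \sqrt{2} \approx 364.83$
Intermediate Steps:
$g = 2 \sqrt{2}$ ($g = \sqrt{8} = 2 \sqrt{2} \approx 2.8284$)
$r = -347$ ($r = -8 - 339 = -347$)
$1 \left(3 \cdot 5 + g\right) - r = 1 \left(3 \cdot 5 + 2 \sqrt{2}\right) - -347 = 1 \left(15 + 2 \sqrt{2}\right) + 347 = \left(15 + 2 \sqrt{2}\right) + 347 = 362 + 2 \sqrt{2}$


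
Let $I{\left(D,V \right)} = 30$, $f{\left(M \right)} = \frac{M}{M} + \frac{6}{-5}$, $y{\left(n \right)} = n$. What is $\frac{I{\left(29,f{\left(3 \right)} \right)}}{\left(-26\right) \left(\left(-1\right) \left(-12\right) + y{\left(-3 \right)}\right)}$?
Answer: $- \frac{5}{39} \approx -0.12821$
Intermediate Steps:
$f{\left(M \right)} = - \frac{1}{5}$ ($f{\left(M \right)} = 1 + 6 \left(- \frac{1}{5}\right) = 1 - \frac{6}{5} = - \frac{1}{5}$)
$\frac{I{\left(29,f{\left(3 \right)} \right)}}{\left(-26\right) \left(\left(-1\right) \left(-12\right) + y{\left(-3 \right)}\right)} = \frac{30}{\left(-26\right) \left(\left(-1\right) \left(-12\right) - 3\right)} = \frac{30}{\left(-26\right) \left(12 - 3\right)} = \frac{30}{\left(-26\right) 9} = \frac{30}{-234} = 30 \left(- \frac{1}{234}\right) = - \frac{5}{39}$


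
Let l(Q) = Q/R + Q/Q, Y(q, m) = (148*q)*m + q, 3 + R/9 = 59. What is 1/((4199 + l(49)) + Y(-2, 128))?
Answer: -72/2425673 ≈ -2.9682e-5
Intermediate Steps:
R = 504 (R = -27 + 9*59 = -27 + 531 = 504)
Y(q, m) = q + 148*m*q (Y(q, m) = 148*m*q + q = q + 148*m*q)
l(Q) = 1 + Q/504 (l(Q) = Q/504 + Q/Q = Q*(1/504) + 1 = Q/504 + 1 = 1 + Q/504)
1/((4199 + l(49)) + Y(-2, 128)) = 1/((4199 + (1 + (1/504)*49)) - 2*(1 + 148*128)) = 1/((4199 + (1 + 7/72)) - 2*(1 + 18944)) = 1/((4199 + 79/72) - 2*18945) = 1/(302407/72 - 37890) = 1/(-2425673/72) = -72/2425673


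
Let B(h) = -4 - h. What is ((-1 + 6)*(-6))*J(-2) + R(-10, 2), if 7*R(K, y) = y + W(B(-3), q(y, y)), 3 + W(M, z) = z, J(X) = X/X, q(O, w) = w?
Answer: -209/7 ≈ -29.857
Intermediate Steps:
J(X) = 1
W(M, z) = -3 + z
R(K, y) = -3/7 + 2*y/7 (R(K, y) = (y + (-3 + y))/7 = (-3 + 2*y)/7 = -3/7 + 2*y/7)
((-1 + 6)*(-6))*J(-2) + R(-10, 2) = ((-1 + 6)*(-6))*1 + (-3/7 + (2/7)*2) = (5*(-6))*1 + (-3/7 + 4/7) = -30*1 + 1/7 = -30 + 1/7 = -209/7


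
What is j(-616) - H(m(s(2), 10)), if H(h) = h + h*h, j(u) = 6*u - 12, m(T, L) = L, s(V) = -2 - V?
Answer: -3818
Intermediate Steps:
j(u) = -12 + 6*u
H(h) = h + h²
j(-616) - H(m(s(2), 10)) = (-12 + 6*(-616)) - 10*(1 + 10) = (-12 - 3696) - 10*11 = -3708 - 1*110 = -3708 - 110 = -3818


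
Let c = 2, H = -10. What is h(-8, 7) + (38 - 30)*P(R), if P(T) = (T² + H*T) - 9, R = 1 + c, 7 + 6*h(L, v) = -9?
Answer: -728/3 ≈ -242.67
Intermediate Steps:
h(L, v) = -8/3 (h(L, v) = -7/6 + (⅙)*(-9) = -7/6 - 3/2 = -8/3)
R = 3 (R = 1 + 2 = 3)
P(T) = -9 + T² - 10*T (P(T) = (T² - 10*T) - 9 = -9 + T² - 10*T)
h(-8, 7) + (38 - 30)*P(R) = -8/3 + (38 - 30)*(-9 + 3² - 10*3) = -8/3 + 8*(-9 + 9 - 30) = -8/3 + 8*(-30) = -8/3 - 240 = -728/3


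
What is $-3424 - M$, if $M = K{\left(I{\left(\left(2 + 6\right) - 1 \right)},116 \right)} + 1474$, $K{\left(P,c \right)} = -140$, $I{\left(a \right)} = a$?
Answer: $-4758$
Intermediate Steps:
$M = 1334$ ($M = -140 + 1474 = 1334$)
$-3424 - M = -3424 - 1334 = -4758$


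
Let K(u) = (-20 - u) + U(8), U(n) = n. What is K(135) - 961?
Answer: -1108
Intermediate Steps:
K(u) = -12 - u (K(u) = (-20 - u) + 8 = -12 - u)
K(135) - 961 = (-12 - 1*135) - 961 = (-12 - 135) - 961 = -147 - 961 = -1108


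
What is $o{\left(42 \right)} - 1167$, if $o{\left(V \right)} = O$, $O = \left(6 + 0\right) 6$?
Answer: $-1131$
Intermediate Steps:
$O = 36$ ($O = 6 \cdot 6 = 36$)
$o{\left(V \right)} = 36$
$o{\left(42 \right)} - 1167 = 36 - 1167 = -1131$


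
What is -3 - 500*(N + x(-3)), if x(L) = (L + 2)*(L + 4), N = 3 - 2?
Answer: -3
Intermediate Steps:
N = 1
x(L) = (2 + L)*(4 + L)
-3 - 500*(N + x(-3)) = -3 - 500*(1 + (8 + (-3)² + 6*(-3))) = -3 - 500*(1 + (8 + 9 - 18)) = -3 - 500*(1 - 1) = -3 - 500*0 = -3 - 125*0 = -3 + 0 = -3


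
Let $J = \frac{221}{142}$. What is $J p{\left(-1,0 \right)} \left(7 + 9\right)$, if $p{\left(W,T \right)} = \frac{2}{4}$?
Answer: $\frac{884}{71} \approx 12.451$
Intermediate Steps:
$p{\left(W,T \right)} = \frac{1}{2}$ ($p{\left(W,T \right)} = 2 \cdot \frac{1}{4} = \frac{1}{2}$)
$J = \frac{221}{142}$ ($J = 221 \cdot \frac{1}{142} = \frac{221}{142} \approx 1.5563$)
$J p{\left(-1,0 \right)} \left(7 + 9\right) = \frac{221 \frac{7 + 9}{2}}{142} = \frac{221 \cdot \frac{1}{2} \cdot 16}{142} = \frac{221}{142} \cdot 8 = \frac{884}{71}$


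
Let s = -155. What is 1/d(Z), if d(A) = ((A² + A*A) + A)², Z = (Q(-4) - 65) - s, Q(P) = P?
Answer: 1/221354884 ≈ 4.5176e-9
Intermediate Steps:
Z = 86 (Z = (-4 - 65) - 1*(-155) = -69 + 155 = 86)
d(A) = (A + 2*A²)² (d(A) = ((A² + A²) + A)² = (2*A² + A)² = (A + 2*A²)²)
1/d(Z) = 1/(86²*(1 + 2*86)²) = 1/(7396*(1 + 172)²) = 1/(7396*173²) = 1/(7396*29929) = 1/221354884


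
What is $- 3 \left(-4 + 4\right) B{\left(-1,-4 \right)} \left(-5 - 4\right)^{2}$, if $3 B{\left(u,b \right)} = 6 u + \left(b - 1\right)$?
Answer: $0$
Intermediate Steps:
$B{\left(u,b \right)} = - \frac{1}{3} + 2 u + \frac{b}{3}$ ($B{\left(u,b \right)} = \frac{6 u + \left(b - 1\right)}{3} = \frac{6 u + \left(-1 + b\right)}{3} = \frac{-1 + b + 6 u}{3} = - \frac{1}{3} + 2 u + \frac{b}{3}$)
$- 3 \left(-4 + 4\right) B{\left(-1,-4 \right)} \left(-5 - 4\right)^{2} = - 3 \left(-4 + 4\right) \left(- \frac{1}{3} + 2 \left(-1\right) + \frac{1}{3} \left(-4\right)\right) \left(-5 - 4\right)^{2} = \left(-3\right) 0 \left(- \frac{1}{3} - 2 - \frac{4}{3}\right) \left(-9\right)^{2} = 0 \left(- \frac{11}{3}\right) 81 = 0 \cdot 81 = 0$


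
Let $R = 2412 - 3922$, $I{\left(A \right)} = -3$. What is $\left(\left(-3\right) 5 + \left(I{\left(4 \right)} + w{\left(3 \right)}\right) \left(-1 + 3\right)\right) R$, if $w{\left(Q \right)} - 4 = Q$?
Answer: $10570$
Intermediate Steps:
$w{\left(Q \right)} = 4 + Q$
$R = -1510$ ($R = 2412 - 3922 = -1510$)
$\left(\left(-3\right) 5 + \left(I{\left(4 \right)} + w{\left(3 \right)}\right) \left(-1 + 3\right)\right) R = \left(\left(-3\right) 5 + \left(-3 + \left(4 + 3\right)\right) \left(-1 + 3\right)\right) \left(-1510\right) = \left(-15 + \left(-3 + 7\right) 2\right) \left(-1510\right) = \left(-15 + 4 \cdot 2\right) \left(-1510\right) = \left(-15 + 8\right) \left(-1510\right) = \left(-7\right) \left(-1510\right) = 10570$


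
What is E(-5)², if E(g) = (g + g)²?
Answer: 10000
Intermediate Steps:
E(g) = 4*g² (E(g) = (2*g)² = 4*g²)
E(-5)² = (4*(-5)²)² = (4*25)² = 100² = 10000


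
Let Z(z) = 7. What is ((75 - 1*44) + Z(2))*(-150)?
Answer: -5700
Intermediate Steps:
((75 - 1*44) + Z(2))*(-150) = ((75 - 1*44) + 7)*(-150) = ((75 - 44) + 7)*(-150) = (31 + 7)*(-150) = 38*(-150) = -5700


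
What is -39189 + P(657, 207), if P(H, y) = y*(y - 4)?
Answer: 2832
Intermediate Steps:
P(H, y) = y*(-4 + y)
-39189 + P(657, 207) = -39189 + 207*(-4 + 207) = -39189 + 207*203 = -39189 + 42021 = 2832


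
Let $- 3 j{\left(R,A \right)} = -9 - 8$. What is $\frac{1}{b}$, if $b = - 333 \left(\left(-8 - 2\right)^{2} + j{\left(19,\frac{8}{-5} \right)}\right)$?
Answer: $- \frac{1}{35187} \approx -2.842 \cdot 10^{-5}$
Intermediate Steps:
$j{\left(R,A \right)} = \frac{17}{3}$ ($j{\left(R,A \right)} = - \frac{-9 - 8}{3} = \left(- \frac{1}{3}\right) \left(-17\right) = \frac{17}{3}$)
$b = -35187$ ($b = - 333 \left(\left(-8 - 2\right)^{2} + \frac{17}{3}\right) = - 333 \left(\left(-10\right)^{2} + \frac{17}{3}\right) = - 333 \left(100 + \frac{17}{3}\right) = \left(-333\right) \frac{317}{3} = -35187$)
$\frac{1}{b} = \frac{1}{-35187} = - \frac{1}{35187}$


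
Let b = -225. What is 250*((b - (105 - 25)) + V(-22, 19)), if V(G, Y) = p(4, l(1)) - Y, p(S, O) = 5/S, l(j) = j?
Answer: -161375/2 ≈ -80688.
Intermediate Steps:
V(G, Y) = 5/4 - Y
250*((b - (105 - 25)) + V(-22, 19)) = 250*((-225 - (105 - 25)) + (5/4 - 1*19)) = 250*((-225 - 1*80) + (5/4 - 19)) = 250*((-225 - 80) - 71/4) = 250*(-305 - 71/4) = 250*(-1291/4) = -161375/2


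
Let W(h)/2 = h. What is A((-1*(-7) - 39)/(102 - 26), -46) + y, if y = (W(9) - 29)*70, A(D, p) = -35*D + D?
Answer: -14358/19 ≈ -755.68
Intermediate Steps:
W(h) = 2*h
A(D, p) = -34*D
y = -770 (y = (2*9 - 29)*70 = (18 - 29)*70 = -11*70 = -770)
A((-1*(-7) - 39)/(102 - 26), -46) + y = -34*(-1*(-7) - 39)/(102 - 26) - 770 = -34*(7 - 39)/76 - 770 = -(-1088)/76 - 770 = -34*(-8/19) - 770 = 272/19 - 770 = -14358/19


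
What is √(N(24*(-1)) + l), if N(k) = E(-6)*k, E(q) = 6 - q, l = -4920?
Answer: 2*I*√1302 ≈ 72.167*I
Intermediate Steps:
N(k) = 12*k (N(k) = (6 - 1*(-6))*k = (6 + 6)*k = 12*k)
√(N(24*(-1)) + l) = √(12*(24*(-1)) - 4920) = √(12*(-24) - 4920) = √(-288 - 4920) = √(-5208) = 2*I*√1302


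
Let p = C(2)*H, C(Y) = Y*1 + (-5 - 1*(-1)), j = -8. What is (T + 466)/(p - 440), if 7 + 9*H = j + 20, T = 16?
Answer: -2169/1985 ≈ -1.0927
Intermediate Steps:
C(Y) = -4 + Y (C(Y) = Y + (-5 + 1) = Y - 4 = -4 + Y)
H = 5/9 (H = -7/9 + (-8 + 20)/9 = -7/9 + (⅑)*12 = -7/9 + 4/3 = 5/9 ≈ 0.55556)
p = -10/9 (p = (-4 + 2)*(5/9) = -2*5/9 = -10/9 ≈ -1.1111)
(T + 466)/(p - 440) = (16 + 466)/(-10/9 - 440) = 482/(-3970/9) = 482*(-9/3970) = -2169/1985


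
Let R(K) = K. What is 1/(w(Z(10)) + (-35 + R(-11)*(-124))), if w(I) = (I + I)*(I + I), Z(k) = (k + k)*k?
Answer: 1/161329 ≈ 6.1985e-6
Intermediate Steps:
Z(k) = 2*k² (Z(k) = (2*k)*k = 2*k²)
w(I) = 4*I² (w(I) = (2*I)*(2*I) = 4*I²)
1/(w(Z(10)) + (-35 + R(-11)*(-124))) = 1/(4*(2*10²)² + (-35 - 11*(-124))) = 1/(4*(2*100)² + (-35 + 1364)) = 1/(4*200² + 1329) = 1/(4*40000 + 1329) = 1/(160000 + 1329) = 1/161329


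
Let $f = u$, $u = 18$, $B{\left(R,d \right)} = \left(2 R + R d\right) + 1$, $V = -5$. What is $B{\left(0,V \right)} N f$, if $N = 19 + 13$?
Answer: $576$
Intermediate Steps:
$B{\left(R,d \right)} = 1 + 2 R + R d$
$f = 18$
$N = 32$
$B{\left(0,V \right)} N f = \left(1 + 2 \cdot 0 + 0 \left(-5\right)\right) 32 \cdot 18 = \left(1 + 0 + 0\right) 32 \cdot 18 = 1 \cdot 32 \cdot 18 = 32 \cdot 18 = 576$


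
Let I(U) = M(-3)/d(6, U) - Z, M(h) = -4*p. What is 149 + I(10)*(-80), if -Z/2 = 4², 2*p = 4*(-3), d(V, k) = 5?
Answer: -2795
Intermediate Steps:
p = -6 (p = (4*(-3))/2 = (½)*(-12) = -6)
M(h) = 24 (M(h) = -4*(-6) = 24)
Z = -32 (Z = -2*4² = -2*16 = -32)
I(U) = 184/5 (I(U) = 24/5 - 1*(-32) = 24*(⅕) + 32 = 24/5 + 32 = 184/5)
149 + I(10)*(-80) = 149 + (184/5)*(-80) = 149 - 2944 = -2795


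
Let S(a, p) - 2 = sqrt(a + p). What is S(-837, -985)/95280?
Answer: 1/47640 + I*sqrt(1822)/95280 ≈ 2.0991e-5 + 0.00044799*I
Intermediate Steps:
S(a, p) = 2 + sqrt(a + p)
S(-837, -985)/95280 = (2 + sqrt(-837 - 985))/95280 = (2 + sqrt(-1822))*(1/95280) = (2 + I*sqrt(1822))*(1/95280) = 1/47640 + I*sqrt(1822)/95280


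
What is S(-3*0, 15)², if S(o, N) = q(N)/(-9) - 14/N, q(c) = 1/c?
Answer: 16129/18225 ≈ 0.88499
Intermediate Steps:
S(o, N) = -127/(9*N) (S(o, N) = 1/(N*(-9)) - 14/N = -⅑/N - 14/N = -1/(9*N) - 14/N = -127/(9*N))
S(-3*0, 15)² = (-127/9/15)² = (-127/9*1/15)² = (-127/135)² = 16129/18225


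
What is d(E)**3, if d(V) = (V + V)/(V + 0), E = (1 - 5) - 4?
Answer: 8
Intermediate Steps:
E = -8 (E = -4 - 4 = -8)
d(V) = 2 (d(V) = (2*V)/V = 2)
d(E)**3 = 2**3 = 8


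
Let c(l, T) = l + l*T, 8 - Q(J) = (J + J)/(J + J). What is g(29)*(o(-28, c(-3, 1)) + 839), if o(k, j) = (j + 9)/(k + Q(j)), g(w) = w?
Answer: 170288/7 ≈ 24327.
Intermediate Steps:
Q(J) = 7 (Q(J) = 8 - (J + J)/(J + J) = 8 - 2*J/(2*J) = 8 - 2*J*1/(2*J) = 8 - 1*1 = 8 - 1 = 7)
c(l, T) = l + T*l
o(k, j) = (9 + j)/(7 + k) (o(k, j) = (j + 9)/(k + 7) = (9 + j)/(7 + k))
g(29)*(o(-28, c(-3, 1)) + 839) = 29*((9 - 3*(1 + 1))/(7 - 28) + 839) = 29*((9 - 3*2)/(-21) + 839) = 29*(-(9 - 6)/21 + 839) = 29*(-1/21*3 + 839) = 29*(-⅐ + 839) = 29*(5872/7) = 170288/7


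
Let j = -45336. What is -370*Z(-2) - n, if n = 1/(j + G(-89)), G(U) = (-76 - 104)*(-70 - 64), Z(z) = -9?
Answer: 70649281/21216 ≈ 3330.0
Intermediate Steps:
G(U) = 24120 (G(U) = -180*(-134) = 24120)
n = -1/21216 (n = 1/(-45336 + 24120) = 1/(-21216) = -1/21216 ≈ -4.7134e-5)
-370*Z(-2) - n = -370*(-9) - 1*(-1/21216) = 3330 + 1/21216 = 70649281/21216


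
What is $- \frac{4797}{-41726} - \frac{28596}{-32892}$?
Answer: $\frac{112581635}{114370966} \approx 0.98435$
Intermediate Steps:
$- \frac{4797}{-41726} - \frac{28596}{-32892} = \left(-4797\right) \left(- \frac{1}{41726}\right) - - \frac{2383}{2741} = \frac{4797}{41726} + \frac{2383}{2741} = \frac{112581635}{114370966}$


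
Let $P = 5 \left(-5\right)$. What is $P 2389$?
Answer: $-59725$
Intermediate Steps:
$P = -25$
$P 2389 = \left(-25\right) 2389 = -59725$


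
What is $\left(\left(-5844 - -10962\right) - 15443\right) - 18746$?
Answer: $-29071$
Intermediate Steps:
$\left(\left(-5844 - -10962\right) - 15443\right) - 18746 = \left(\left(-5844 + 10962\right) - 15443\right) - 18746 = \left(5118 - 15443\right) - 18746 = -10325 - 18746 = -29071$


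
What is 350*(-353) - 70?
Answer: -123620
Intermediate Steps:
350*(-353) - 70 = -123550 - 70 = -123620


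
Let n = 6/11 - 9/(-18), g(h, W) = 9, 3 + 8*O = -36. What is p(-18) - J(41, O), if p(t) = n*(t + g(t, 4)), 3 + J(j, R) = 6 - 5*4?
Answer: 167/22 ≈ 7.5909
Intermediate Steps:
O = -39/8 (O = -3/8 + (⅛)*(-36) = -3/8 - 9/2 = -39/8 ≈ -4.8750)
n = 23/22 (n = 6*(1/11) - 9*(-1/18) = 6/11 + ½ = 23/22 ≈ 1.0455)
J(j, R) = -17 (J(j, R) = -3 + (6 - 5*4) = -3 + (6 - 20) = -3 - 14 = -17)
p(t) = 207/22 + 23*t/22 (p(t) = 23*(t + 9)/22 = 23*(9 + t)/22 = 207/22 + 23*t/22)
p(-18) - J(41, O) = (207/22 + (23/22)*(-18)) - 1*(-17) = (207/22 - 207/11) + 17 = -207/22 + 17 = 167/22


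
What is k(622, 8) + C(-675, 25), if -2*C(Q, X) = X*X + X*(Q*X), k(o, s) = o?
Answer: 211247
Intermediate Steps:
C(Q, X) = -X**2/2 - Q*X**2/2 (C(Q, X) = -(X*X + X*(Q*X))/2 = -(X**2 + Q*X**2)/2 = -X**2/2 - Q*X**2/2)
k(622, 8) + C(-675, 25) = 622 + (1/2)*25**2*(-1 - 1*(-675)) = 622 + (1/2)*625*(-1 + 675) = 622 + (1/2)*625*674 = 622 + 210625 = 211247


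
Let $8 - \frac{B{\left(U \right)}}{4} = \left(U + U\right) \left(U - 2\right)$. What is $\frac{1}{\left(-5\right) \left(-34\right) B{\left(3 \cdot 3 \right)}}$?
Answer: $- \frac{1}{80240} \approx -1.2463 \cdot 10^{-5}$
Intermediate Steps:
$B{\left(U \right)} = 32 - 8 U \left(-2 + U\right)$ ($B{\left(U \right)} = 32 - 4 \left(U + U\right) \left(U - 2\right) = 32 - 4 \cdot 2 U \left(-2 + U\right) = 32 - 8 U \left(-2 + U\right)$)
$\frac{1}{\left(-5\right) \left(-34\right) B{\left(3 \cdot 3 \right)}} = \frac{1}{\left(-5\right) \left(-34\right) \left(32 - 8 \left(3 \cdot 3\right)^{2} + 16 \cdot 3 \cdot 3\right)} = \frac{1}{170 \left(32 - 8 \cdot 9^{2} + 16 \cdot 9\right)} = \frac{1}{170 \left(32 - 648 + 144\right)} = \frac{1}{170 \left(-472\right)} = \frac{1}{-80240} = - \frac{1}{80240}$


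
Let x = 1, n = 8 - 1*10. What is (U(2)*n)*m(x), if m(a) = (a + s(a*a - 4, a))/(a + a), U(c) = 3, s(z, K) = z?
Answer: 6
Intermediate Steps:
n = -2 (n = 8 - 10 = -2)
m(a) = (-4 + a + a²)/(2*a) (m(a) = (a + (a*a - 4))/(a + a) = (a + (a² - 4))/((2*a)) = (a + (-4 + a²))*(1/(2*a)) = (-4 + a + a²)*(1/(2*a)) = (-4 + a + a²)/(2*a))
(U(2)*n)*m(x) = (3*(-2))*((½)*(-4 + 1 + 1²)/1) = -3*(-4 + 1 + 1) = -3*(-2) = -6*(-1) = 6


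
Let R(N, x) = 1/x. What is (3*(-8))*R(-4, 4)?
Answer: -6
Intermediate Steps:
(3*(-8))*R(-4, 4) = (3*(-8))/4 = -24*¼ = -6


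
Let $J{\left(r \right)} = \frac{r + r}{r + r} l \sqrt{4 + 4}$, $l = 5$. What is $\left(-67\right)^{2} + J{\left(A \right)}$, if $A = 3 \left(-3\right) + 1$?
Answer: $4489 + 10 \sqrt{2} \approx 4503.1$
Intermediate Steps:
$A = -8$ ($A = -9 + 1 = -8$)
$J{\left(r \right)} = 10 \sqrt{2}$ ($J{\left(r \right)} = \frac{r + r}{r + r} 5 \sqrt{4 + 4} = \frac{2 r}{2 r} 5 \sqrt{8} = 2 r \frac{1}{2 r} 5 \cdot 2 \sqrt{2} = 1 \cdot 5 \cdot 2 \sqrt{2} = 5 \cdot 2 \sqrt{2} = 10 \sqrt{2}$)
$\left(-67\right)^{2} + J{\left(A \right)} = \left(-67\right)^{2} + 10 \sqrt{2} = 4489 + 10 \sqrt{2}$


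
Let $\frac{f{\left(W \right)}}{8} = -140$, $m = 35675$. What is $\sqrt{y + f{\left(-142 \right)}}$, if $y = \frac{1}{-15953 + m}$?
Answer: $\frac{i \sqrt{435632138358}}{19722} \approx 33.466 i$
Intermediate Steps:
$y = \frac{1}{19722}$ ($y = \frac{1}{-15953 + 35675} = \frac{1}{19722} \approx 5.0705 \cdot 10^{-5}$)
$f{\left(W \right)} = -1120$ ($f{\left(W \right)} = 8 \left(-140\right) = -1120$)
$\sqrt{y + f{\left(-142 \right)}} = \sqrt{\frac{1}{19722} - 1120} = \sqrt{- \frac{22088639}{19722}} = \frac{i \sqrt{435632138358}}{19722}$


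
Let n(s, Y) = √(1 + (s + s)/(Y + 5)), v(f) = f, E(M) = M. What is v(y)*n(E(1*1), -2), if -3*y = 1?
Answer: -√15/9 ≈ -0.43033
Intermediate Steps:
y = -⅓ (y = -⅓*1 = -⅓ ≈ -0.33333)
n(s, Y) = √(1 + 2*s/(5 + Y)) (n(s, Y) = √(1 + (2*s)/(5 + Y)) = √(1 + 2*s/(5 + Y)))
v(y)*n(E(1*1), -2) = -√(5 - 2 + 2*(1*1))/√(5 - 2)/3 = -√3*√(5 - 2 + 2*1)/3/3 = -√3*√(5 - 2 + 2)/3/3 = -√15/3/3 = -√15/9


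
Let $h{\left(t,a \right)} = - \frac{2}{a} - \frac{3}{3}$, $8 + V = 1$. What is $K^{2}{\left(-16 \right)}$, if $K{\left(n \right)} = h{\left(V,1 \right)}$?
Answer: $9$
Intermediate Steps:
$V = -7$ ($V = -8 + 1 = -7$)
$h{\left(t,a \right)} = -1 - \frac{2}{a}$ ($h{\left(t,a \right)} = - \frac{2}{a} - 1 = -1 - \frac{2}{a}$)
$K{\left(n \right)} = -3$ ($K{\left(n \right)} = \frac{-2 - 1}{1} = 1 \left(-2 - 1\right) = 1 \left(-3\right) = -3$)
$K^{2}{\left(-16 \right)} = \left(-3\right)^{2} = 9$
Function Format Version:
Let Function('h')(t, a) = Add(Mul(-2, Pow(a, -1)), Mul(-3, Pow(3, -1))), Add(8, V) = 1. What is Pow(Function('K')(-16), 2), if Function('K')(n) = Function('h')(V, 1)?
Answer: 9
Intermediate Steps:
V = -7 (V = Add(-8, 1) = -7)
Function('h')(t, a) = Add(-1, Mul(-2, Pow(a, -1))) (Function('h')(t, a) = Add(Mul(-2, Pow(a, -1)), Mul(-3, Rational(1, 3))) = Add(Mul(-2, Pow(a, -1)), -1) = Add(-1, Mul(-2, Pow(a, -1))))
Function('K')(n) = -3 (Function('K')(n) = Mul(Pow(1, -1), Add(-2, Mul(-1, 1))) = Mul(1, Add(-2, -1)) = Mul(1, -3) = -3)
Pow(Function('K')(-16), 2) = Pow(-3, 2) = 9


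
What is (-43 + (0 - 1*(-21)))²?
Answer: 484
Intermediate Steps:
(-43 + (0 - 1*(-21)))² = (-43 + (0 + 21))² = (-43 + 21)² = (-22)² = 484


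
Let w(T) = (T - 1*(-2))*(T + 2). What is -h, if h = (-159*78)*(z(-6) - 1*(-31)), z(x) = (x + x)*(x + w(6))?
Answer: -8247330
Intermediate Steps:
w(T) = (2 + T)² (w(T) = (T + 2)*(2 + T) = (2 + T)*(2 + T) = (2 + T)²)
z(x) = 2*x*(64 + x) (z(x) = (x + x)*(x + (2 + 6)²) = (2*x)*(x + 8²) = (2*x)*(x + 64) = (2*x)*(64 + x) = 2*x*(64 + x))
h = 8247330 (h = (-159*78)*(2*(-6)*(64 - 6) - 1*(-31)) = -12402*(2*(-6)*58 + 31) = -12402*(-696 + 31) = -12402*(-665) = 8247330)
-h = -1*8247330 = -8247330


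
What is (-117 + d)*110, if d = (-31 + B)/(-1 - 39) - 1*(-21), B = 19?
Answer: -10527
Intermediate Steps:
d = 213/10 (d = (-31 + 19)/(-1 - 39) - 1*(-21) = -12/(-40) + 21 = -12*(-1/40) + 21 = 3/10 + 21 = 213/10 ≈ 21.300)
(-117 + d)*110 = (-117 + 213/10)*110 = -957/10*110 = -10527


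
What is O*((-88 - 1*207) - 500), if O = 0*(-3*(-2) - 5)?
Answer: 0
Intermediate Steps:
O = 0 (O = 0*(6 - 5) = 0*1 = 0)
O*((-88 - 1*207) - 500) = 0*((-88 - 1*207) - 500) = 0*((-88 - 207) - 500) = 0*(-295 - 500) = 0*(-795) = 0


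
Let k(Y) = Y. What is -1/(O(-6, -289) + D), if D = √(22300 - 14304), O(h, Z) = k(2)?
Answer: 1/3996 - √1999/3996 ≈ -0.010938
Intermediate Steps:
O(h, Z) = 2
D = 2*√1999 (D = √7996 = 2*√1999 ≈ 89.420)
-1/(O(-6, -289) + D) = -1/(2 + 2*√1999)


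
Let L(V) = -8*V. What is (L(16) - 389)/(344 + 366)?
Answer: -517/710 ≈ -0.72817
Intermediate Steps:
(L(16) - 389)/(344 + 366) = (-8*16 - 389)/(344 + 366) = (-128 - 389)/710 = -517*1/710 = -517/710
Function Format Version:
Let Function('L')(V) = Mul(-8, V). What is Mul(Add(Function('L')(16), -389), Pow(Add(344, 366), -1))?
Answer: Rational(-517, 710) ≈ -0.72817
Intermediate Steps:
Mul(Add(Function('L')(16), -389), Pow(Add(344, 366), -1)) = Mul(Add(Mul(-8, 16), -389), Pow(Add(344, 366), -1)) = Mul(Add(-128, -389), Pow(710, -1)) = Mul(-517, Rational(1, 710)) = Rational(-517, 710)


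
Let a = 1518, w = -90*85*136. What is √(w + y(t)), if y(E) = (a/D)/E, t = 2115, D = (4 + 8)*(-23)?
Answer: I*√2068419245170/1410 ≈ 1020.0*I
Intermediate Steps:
D = -276 (D = 12*(-23) = -276)
w = -1040400 (w = -7650*136 = -1040400)
y(E) = -11/(2*E) (y(E) = (1518/(-276))/E = (1518*(-1/276))/E = -11/(2*E))
√(w + y(t)) = √(-1040400 - 11/2/2115) = √(-1040400 - 11/2*1/2115) = √(-1040400 - 11/4230) = √(-4400892011/4230) = I*√2068419245170/1410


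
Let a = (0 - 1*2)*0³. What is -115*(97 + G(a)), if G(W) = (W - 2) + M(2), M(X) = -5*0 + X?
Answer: -11155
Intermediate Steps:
M(X) = X (M(X) = 0 + X = X)
a = 0 (a = (0 - 2)*0 = -2*0 = 0)
G(W) = W (G(W) = (W - 2) + 2 = (-2 + W) + 2 = W)
-115*(97 + G(a)) = -115*(97 + 0) = -115*97 = -11155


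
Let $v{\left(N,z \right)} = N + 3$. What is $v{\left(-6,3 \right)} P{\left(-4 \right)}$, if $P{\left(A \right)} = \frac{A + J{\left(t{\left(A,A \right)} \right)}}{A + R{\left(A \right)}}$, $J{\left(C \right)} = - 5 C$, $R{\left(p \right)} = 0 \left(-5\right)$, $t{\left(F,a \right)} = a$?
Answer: $12$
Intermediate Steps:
$v{\left(N,z \right)} = 3 + N$
$R{\left(p \right)} = 0$
$P{\left(A \right)} = -4$ ($P{\left(A \right)} = \frac{A - 5 A}{A + 0} = \frac{\left(-4\right) A}{A} = -4$)
$v{\left(-6,3 \right)} P{\left(-4 \right)} = \left(3 - 6\right) \left(-4\right) = \left(-3\right) \left(-4\right) = 12$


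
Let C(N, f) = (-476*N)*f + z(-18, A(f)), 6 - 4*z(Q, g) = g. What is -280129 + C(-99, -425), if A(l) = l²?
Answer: -81411935/4 ≈ -2.0353e+7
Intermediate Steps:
z(Q, g) = 3/2 - g/4
C(N, f) = 3/2 - f²/4 - 476*N*f (C(N, f) = (-476*N)*f + (3/2 - f²/4) = -476*N*f + (3/2 - f²/4) = 3/2 - f²/4 - 476*N*f)
-280129 + C(-99, -425) = -280129 + (3/2 - ¼*(-425)² - 476*(-99)*(-425)) = -280129 + (3/2 - ¼*180625 - 20027700) = -280129 + (3/2 - 180625/4 - 20027700) = -280129 - 80291419/4 = -81411935/4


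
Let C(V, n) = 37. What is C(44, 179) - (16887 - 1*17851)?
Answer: 1001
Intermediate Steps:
C(44, 179) - (16887 - 1*17851) = 37 - (16887 - 1*17851) = 37 - (16887 - 17851) = 37 - 1*(-964) = 37 + 964 = 1001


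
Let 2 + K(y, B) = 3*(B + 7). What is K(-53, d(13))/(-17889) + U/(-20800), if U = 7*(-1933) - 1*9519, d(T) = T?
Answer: 8222701/7441824 ≈ 1.1049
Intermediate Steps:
K(y, B) = 19 + 3*B (K(y, B) = -2 + 3*(B + 7) = -2 + 3*(7 + B) = -2 + (21 + 3*B) = 19 + 3*B)
U = -23050 (U = -13531 - 9519 = -23050)
K(-53, d(13))/(-17889) + U/(-20800) = (19 + 3*13)/(-17889) - 23050/(-20800) = (19 + 39)*(-1/17889) - 23050*(-1/20800) = 58*(-1/17889) + 461/416 = -58/17889 + 461/416 = 8222701/7441824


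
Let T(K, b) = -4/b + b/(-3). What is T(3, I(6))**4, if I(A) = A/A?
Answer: 28561/81 ≈ 352.60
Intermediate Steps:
I(A) = 1
T(K, b) = -4/b - b/3 (T(K, b) = -4/b + b*(-1/3) = -4/b - b/3)
T(3, I(6))**4 = (-4/1 - 1/3*1)**4 = (-4*1 - 1/3)**4 = (-4 - 1/3)**4 = (-13/3)**4 = 28561/81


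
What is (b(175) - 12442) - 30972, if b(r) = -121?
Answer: -43535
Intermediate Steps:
(b(175) - 12442) - 30972 = (-121 - 12442) - 30972 = -12563 - 30972 = -43535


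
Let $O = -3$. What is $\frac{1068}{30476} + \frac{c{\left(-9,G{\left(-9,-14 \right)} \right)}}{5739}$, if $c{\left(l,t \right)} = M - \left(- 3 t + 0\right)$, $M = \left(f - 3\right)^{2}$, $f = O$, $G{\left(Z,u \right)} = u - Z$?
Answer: $\frac{564104}{14575147} \approx 0.038703$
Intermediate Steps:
$f = -3$
$M = 36$ ($M = \left(-3 - 3\right)^{2} = \left(-6\right)^{2} = 36$)
$c{\left(l,t \right)} = 36 + 3 t$ ($c{\left(l,t \right)} = 36 - \left(- 3 t + 0\right) = 36 - - 3 t = 36 + 3 t$)
$\frac{1068}{30476} + \frac{c{\left(-9,G{\left(-9,-14 \right)} \right)}}{5739} = \frac{1068}{30476} + \frac{36 + 3 \left(-14 - -9\right)}{5739} = 1068 \cdot \frac{1}{30476} + \left(36 + 3 \left(-14 + 9\right)\right) \frac{1}{5739} = \frac{267}{7619} + \left(36 + 3 \left(-5\right)\right) \frac{1}{5739} = \frac{267}{7619} + \left(36 - 15\right) \frac{1}{5739} = \frac{267}{7619} + 21 \cdot \frac{1}{5739} = \frac{267}{7619} + \frac{7}{1913} = \frac{564104}{14575147}$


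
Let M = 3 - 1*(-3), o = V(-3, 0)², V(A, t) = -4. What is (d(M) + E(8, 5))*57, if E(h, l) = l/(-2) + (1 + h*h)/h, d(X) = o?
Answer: 9861/8 ≈ 1232.6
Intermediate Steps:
o = 16 (o = (-4)² = 16)
M = 6 (M = 3 + 3 = 6)
d(X) = 16
E(h, l) = -l/2 + (1 + h²)/h (E(h, l) = l*(-½) + (1 + h²)/h = -l/2 + (1 + h²)/h)
(d(M) + E(8, 5))*57 = (16 + (8 + 1/8 - ½*5))*57 = (16 + (8 + ⅛ - 5/2))*57 = (16 + 45/8)*57 = (173/8)*57 = 9861/8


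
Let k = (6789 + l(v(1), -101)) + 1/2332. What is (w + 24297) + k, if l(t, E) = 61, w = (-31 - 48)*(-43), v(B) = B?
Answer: 80556609/2332 ≈ 34544.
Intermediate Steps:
w = 3397 (w = -79*(-43) = 3397)
k = 15974201/2332 (k = (6789 + 61) + 1/2332 = 6850 + 1/2332 = 15974201/2332 ≈ 6850.0)
(w + 24297) + k = (3397 + 24297) + 15974201/2332 = 27694 + 15974201/2332 = 80556609/2332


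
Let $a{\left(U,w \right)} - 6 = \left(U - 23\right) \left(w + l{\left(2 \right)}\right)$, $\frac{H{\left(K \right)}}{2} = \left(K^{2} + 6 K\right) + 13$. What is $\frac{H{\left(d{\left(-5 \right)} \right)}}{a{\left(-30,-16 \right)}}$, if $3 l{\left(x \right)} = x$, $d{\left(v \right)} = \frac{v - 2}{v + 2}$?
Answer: $\frac{73}{921} \approx 0.079262$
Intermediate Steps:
$d{\left(v \right)} = \frac{-2 + v}{2 + v}$
$l{\left(x \right)} = \frac{x}{3}$
$H{\left(K \right)} = 26 + 2 K^{2} + 12 K$ ($H{\left(K \right)} = 2 \left(\left(K^{2} + 6 K\right) + 13\right) = 2 \left(13 + K^{2} + 6 K\right) = 26 + 2 K^{2} + 12 K$)
$a{\left(U,w \right)} = 6 + \left(-23 + U\right) \left(\frac{2}{3} + w\right)$ ($a{\left(U,w \right)} = 6 + \left(U - 23\right) \left(w + \frac{1}{3} \cdot 2\right) = 6 + \left(-23 + U\right) \left(w + \frac{2}{3}\right) = 6 + \left(-23 + U\right) \left(\frac{2}{3} + w\right)$)
$\frac{H{\left(d{\left(-5 \right)} \right)}}{a{\left(-30,-16 \right)}} = \frac{26 + 2 \left(\frac{-2 - 5}{2 - 5}\right)^{2} + 12 \frac{-2 - 5}{2 - 5}}{- \frac{28}{3} - -368 + \frac{2}{3} \left(-30\right) - -480} = \frac{26 + 2 \left(\frac{1}{-3} \left(-7\right)\right)^{2} + 12 \frac{1}{-3} \left(-7\right)}{- \frac{28}{3} + 368 - 20 + 480} = \frac{26 + 2 \left(\left(- \frac{1}{3}\right) \left(-7\right)\right)^{2} + 12 \left(\left(- \frac{1}{3}\right) \left(-7\right)\right)}{\frac{2456}{3}} = \left(26 + 2 \left(\frac{7}{3}\right)^{2} + 12 \cdot \frac{7}{3}\right) \frac{3}{2456} = \left(26 + 2 \cdot \frac{49}{9} + 28\right) \frac{3}{2456} = \left(26 + \frac{98}{9} + 28\right) \frac{3}{2456} = \frac{584}{9} \cdot \frac{3}{2456} = \frac{73}{921}$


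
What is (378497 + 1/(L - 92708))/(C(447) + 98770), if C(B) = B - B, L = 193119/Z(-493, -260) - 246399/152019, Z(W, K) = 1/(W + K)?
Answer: 398692245286150849/104040013703976080 ≈ 3.8321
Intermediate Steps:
Z(W, K) = 1/(K + W)
L = -7368797154644/50673 (L = 193119/(1/(-260 - 493)) - 246399/152019 = 193119/(1/(-753)) - 246399*1/152019 = 193119/(-1/753) - 82133/50673 = 193119*(-753) - 82133/50673 = -145418607 - 82133/50673 = -7368797154644/50673 ≈ -1.4542e+8)
C(B) = 0
(378497 + 1/(L - 92708))/(C(447) + 98770) = (378497 + 1/(-7368797154644/50673 - 92708))/(0 + 98770) = (378497 + 1/(-7373494947128/50673))/98770 = (378497 - 50673/7373494947128)*(1/98770) = (2790845717003055943/7373494947128)*(1/98770) = 398692245286150849/104040013703976080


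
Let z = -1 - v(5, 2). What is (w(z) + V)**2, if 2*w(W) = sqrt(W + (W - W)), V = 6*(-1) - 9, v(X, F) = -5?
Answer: 196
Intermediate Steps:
z = 4 (z = -1 - 1*(-5) = -1 + 5 = 4)
V = -15 (V = -6 - 9 = -15)
w(W) = sqrt(W)/2 (w(W) = sqrt(W + (W - W))/2 = sqrt(W + 0)/2 = sqrt(W)/2)
(w(z) + V)**2 = (sqrt(4)/2 - 15)**2 = ((1/2)*2 - 15)**2 = (1 - 15)**2 = (-14)**2 = 196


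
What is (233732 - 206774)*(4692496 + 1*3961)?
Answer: 126607087806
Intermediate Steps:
(233732 - 206774)*(4692496 + 1*3961) = 26958*(4692496 + 3961) = 26958*4696457 = 126607087806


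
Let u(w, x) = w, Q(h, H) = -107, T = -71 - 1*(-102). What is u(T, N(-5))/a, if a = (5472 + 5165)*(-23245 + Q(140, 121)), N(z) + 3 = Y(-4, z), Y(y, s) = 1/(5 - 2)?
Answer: -31/248395224 ≈ -1.2480e-7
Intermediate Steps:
T = 31 (T = -71 + 102 = 31)
Y(y, s) = ⅓ (Y(y, s) = 1/3 = ⅓)
N(z) = -8/3 (N(z) = -3 + ⅓ = -8/3)
a = -248395224 (a = (5472 + 5165)*(-23245 - 107) = 10637*(-23352) = -248395224)
u(T, N(-5))/a = 31/(-248395224) = 31*(-1/248395224) = -31/248395224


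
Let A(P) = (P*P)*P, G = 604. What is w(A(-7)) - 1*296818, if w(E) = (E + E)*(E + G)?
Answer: -475864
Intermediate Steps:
A(P) = P³ (A(P) = P²*P = P³)
w(E) = 2*E*(604 + E) (w(E) = (E + E)*(E + 604) = (2*E)*(604 + E) = 2*E*(604 + E))
w(A(-7)) - 1*296818 = 2*(-7)³*(604 + (-7)³) - 1*296818 = 2*(-343)*(604 - 343) - 296818 = 2*(-343)*261 - 296818 = -179046 - 296818 = -475864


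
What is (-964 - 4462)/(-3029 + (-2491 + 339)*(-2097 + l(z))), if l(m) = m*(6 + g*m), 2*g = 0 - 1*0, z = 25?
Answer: -5426/4186915 ≈ -0.0012959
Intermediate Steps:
g = 0 (g = (0 - 1*0)/2 = (0 + 0)/2 = (½)*0 = 0)
l(m) = 6*m (l(m) = m*(6 + 0*m) = m*(6 + 0) = m*6 = 6*m)
(-964 - 4462)/(-3029 + (-2491 + 339)*(-2097 + l(z))) = (-964 - 4462)/(-3029 + (-2491 + 339)*(-2097 + 6*25)) = -5426/(-3029 - 2152*(-2097 + 150)) = -5426/(-3029 - 2152*(-1947)) = -5426/(-3029 + 4189944) = -5426/4186915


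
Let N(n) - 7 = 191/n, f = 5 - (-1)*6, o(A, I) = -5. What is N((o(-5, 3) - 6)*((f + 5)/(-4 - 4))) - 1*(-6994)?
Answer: 154213/22 ≈ 7009.7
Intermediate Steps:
f = 11 (f = 5 - 1*(-6) = 5 + 6 = 11)
N(n) = 7 + 191/n
N((o(-5, 3) - 6)*((f + 5)/(-4 - 4))) - 1*(-6994) = (7 + 191/(((-5 - 6)*((11 + 5)/(-4 - 4))))) - 1*(-6994) = (7 + 191/((-176/(-8)))) + 6994 = (7 + 191/((-176*(-1)/8))) + 6994 = (7 + 191/((-11*(-2)))) + 6994 = (7 + 191/22) + 6994 = 345/22 + 6994 = 154213/22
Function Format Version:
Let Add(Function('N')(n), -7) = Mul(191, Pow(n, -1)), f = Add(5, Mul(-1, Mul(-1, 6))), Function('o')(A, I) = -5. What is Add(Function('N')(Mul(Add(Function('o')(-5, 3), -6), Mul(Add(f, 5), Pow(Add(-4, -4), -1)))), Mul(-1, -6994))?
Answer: Rational(154213, 22) ≈ 7009.7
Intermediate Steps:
f = 11 (f = Add(5, Mul(-1, -6)) = Add(5, 6) = 11)
Function('N')(n) = Add(7, Mul(191, Pow(n, -1)))
Add(Function('N')(Mul(Add(Function('o')(-5, 3), -6), Mul(Add(f, 5), Pow(Add(-4, -4), -1)))), Mul(-1, -6994)) = Add(Add(7, Mul(191, Pow(Mul(Add(-5, -6), Mul(Add(11, 5), Pow(Add(-4, -4), -1))), -1))), Mul(-1, -6994)) = Add(Add(7, Mul(191, Pow(Mul(-11, Mul(16, Pow(-8, -1))), -1))), 6994) = Add(Add(7, Mul(191, Pow(Mul(-11, Mul(16, Rational(-1, 8))), -1))), 6994) = Add(Add(7, Mul(191, Pow(Mul(-11, -2), -1))), 6994) = Add(Add(7, Mul(191, Pow(22, -1))), 6994) = Add(Add(7, Mul(191, Rational(1, 22))), 6994) = Add(Add(7, Rational(191, 22)), 6994) = Add(Rational(345, 22), 6994) = Rational(154213, 22)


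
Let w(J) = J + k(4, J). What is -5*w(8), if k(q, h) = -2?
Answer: -30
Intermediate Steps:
w(J) = -2 + J (w(J) = J - 2 = -2 + J)
-5*w(8) = -5*(-2 + 8) = -5*6 = -30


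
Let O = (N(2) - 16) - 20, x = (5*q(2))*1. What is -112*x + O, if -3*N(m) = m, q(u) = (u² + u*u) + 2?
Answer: -16910/3 ≈ -5636.7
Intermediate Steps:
q(u) = 2 + 2*u² (q(u) = (u² + u²) + 2 = 2*u² + 2 = 2 + 2*u²)
N(m) = -m/3
x = 50 (x = (5*(2 + 2*2²))*1 = (5*(2 + 2*4))*1 = (5*(2 + 8))*1 = (5*10)*1 = 50*1 = 50)
O = -110/3 (O = (-⅓*2 - 16) - 20 = (-⅔ - 16) - 20 = -50/3 - 20 = -110/3 ≈ -36.667)
-112*x + O = -112*50 - 110/3 = -5600 - 110/3 = -16910/3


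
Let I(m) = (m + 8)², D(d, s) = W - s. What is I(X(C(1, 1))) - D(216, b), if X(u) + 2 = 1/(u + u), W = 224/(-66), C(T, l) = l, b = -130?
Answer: -11135/132 ≈ -84.356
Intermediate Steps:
W = -112/33 (W = 224*(-1/66) = -112/33 ≈ -3.3939)
X(u) = -2 + 1/(2*u) (X(u) = -2 + 1/(u + u) = -2 + 1/(2*u))
D(d, s) = -112/33 - s
I(m) = (8 + m)²
I(X(C(1, 1))) - D(216, b) = (8 + (-2 + (½)/1))² - (-112/33 - 1*(-130)) = (8 + (-2 + (½)*1))² - (-112/33 + 130) = (8 + (-2 + ½))² - 1*4178/33 = (8 - 3/2)² - 4178/33 = (13/2)² - 4178/33 = 169/4 - 4178/33 = -11135/132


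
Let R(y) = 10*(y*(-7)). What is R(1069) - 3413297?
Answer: -3488127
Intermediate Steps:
R(y) = -70*y (R(y) = 10*(-7*y) = -70*y)
R(1069) - 3413297 = -70*1069 - 3413297 = -74830 - 3413297 = -3488127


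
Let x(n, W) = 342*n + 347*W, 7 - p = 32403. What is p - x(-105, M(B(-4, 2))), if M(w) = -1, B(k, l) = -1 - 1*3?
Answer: 3861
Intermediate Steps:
p = -32396 (p = 7 - 1*32403 = 7 - 32403 = -32396)
B(k, l) = -4 (B(k, l) = -1 - 3 = -4)
p - x(-105, M(B(-4, 2))) = -32396 - (342*(-105) + 347*(-1)) = -32396 - (-35910 - 347) = -32396 - 1*(-36257) = -32396 + 36257 = 3861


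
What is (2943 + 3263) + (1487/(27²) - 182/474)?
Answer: 357505106/57591 ≈ 6207.7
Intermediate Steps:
(2943 + 3263) + (1487/(27²) - 182/474) = 6206 + (1487/729 - 182*1/474) = 6206 + (1487*(1/729) - 91/237) = 6206 + (1487/729 - 91/237) = 6206 + 95360/57591 = 357505106/57591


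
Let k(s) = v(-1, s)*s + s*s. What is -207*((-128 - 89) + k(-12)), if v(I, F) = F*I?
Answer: 44919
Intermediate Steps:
k(s) = 0 (k(s) = (s*(-1))*s + s*s = (-s)*s + s² = -s² + s² = 0)
-207*((-128 - 89) + k(-12)) = -207*((-128 - 89) + 0) = -207*(-217 + 0) = -207*(-217) = 44919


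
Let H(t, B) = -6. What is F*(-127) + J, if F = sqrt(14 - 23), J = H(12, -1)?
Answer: -6 - 381*I ≈ -6.0 - 381.0*I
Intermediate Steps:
J = -6
F = 3*I (F = sqrt(-9) = 3*I ≈ 3.0*I)
F*(-127) + J = (3*I)*(-127) - 6 = -381*I - 6 = -6 - 381*I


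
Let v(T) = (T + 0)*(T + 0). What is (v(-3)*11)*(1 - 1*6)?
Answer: -495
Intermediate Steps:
v(T) = T**2 (v(T) = T*T = T**2)
(v(-3)*11)*(1 - 1*6) = ((-3)**2*11)*(1 - 1*6) = (9*11)*(1 - 6) = 99*(-5) = -495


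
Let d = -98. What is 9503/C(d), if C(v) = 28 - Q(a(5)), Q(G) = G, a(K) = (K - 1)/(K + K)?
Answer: 47515/138 ≈ 344.31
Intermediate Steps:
a(K) = (-1 + K)/(2*K) (a(K) = (-1 + K)/((2*K)) = (-1 + K)*(1/(2*K)) = (-1 + K)/(2*K))
C(v) = 138/5 (C(v) = 28 - (-1 + 5)/(2*5) = 28 - 4/(2*5) = 28 - 1*2/5 = 28 - 2/5 = 138/5)
9503/C(d) = 9503/(138/5) = 9503*(5/138) = 47515/138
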